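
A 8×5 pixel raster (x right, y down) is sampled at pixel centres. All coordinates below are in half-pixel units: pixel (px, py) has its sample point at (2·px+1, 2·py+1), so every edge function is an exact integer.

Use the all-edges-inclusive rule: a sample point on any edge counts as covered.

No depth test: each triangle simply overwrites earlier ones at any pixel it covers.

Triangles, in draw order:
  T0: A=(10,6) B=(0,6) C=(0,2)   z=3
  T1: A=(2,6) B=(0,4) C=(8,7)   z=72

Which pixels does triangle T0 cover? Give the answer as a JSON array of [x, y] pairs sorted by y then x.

T0:
  2·area = 40
  edge (10, 6)→(0, 6): d=(-10,0) inclusive
  edge (0, 6)→(0, 2): d=(0,-4) inclusive
  edge (0, 2)→(10, 6): d=(10,4) inclusive
    (0,1)@(1, 3): e=[30,4,6] → #
    (1,1)@(3, 3): e=[30,12,-2] → ·
    (0,2)@(1, 5): e=[10,4,26] → #
    (1,2)@(3, 5): e=[10,12,18] → #
    (2,2)@(5, 5): e=[10,20,10] → #
    (3,2)@(7, 5): e=[10,28,2] → #
    (4,2)@(9, 5): e=[10,36,-6] → ·
    (0,3)@(1, 7): e=[-10,4,46] → ·
    (1,3)@(3, 7): e=[-10,12,38] → ·
    (2,3)@(5, 7): e=[-10,20,30] → ·
    (3,3)@(7, 7): e=[-10,28,22] → ·
  covered (5 px):
    · · · · · · · ·
    # · · · · · · ·
    # # # # · · · ·
    · · · · · · · ·
    · · · · · · · ·
T1:
  2·area = 10
  edge (2, 6)→(0, 4): d=(-2,-2) inclusive
  edge (0, 4)→(8, 7): d=(8,3) inclusive
  edge (8, 7)→(2, 6): d=(-6,-1) inclusive
    (0,2)@(1, 5): e=[0,5,5] → #  [on edge]
    (1,2)@(3, 5): e=[4,-1,7] → ·
    (0,3)@(1, 7): e=[-4,21,-7] → ·
    (1,3)@(3, 7): e=[0,15,-5] → ·  [on edge]
    (2,4)@(5, 9): e=[0,25,-15] → ·  [on edge]
  covered (1 px):
    · · · · · · · ·
    · · · · · · · ·
    # · · · · · · ·
    · · · · · · · ·
    · · · · · · · ·

Result: [[0,1],[0,2],[1,2],[2,2],[3,2]]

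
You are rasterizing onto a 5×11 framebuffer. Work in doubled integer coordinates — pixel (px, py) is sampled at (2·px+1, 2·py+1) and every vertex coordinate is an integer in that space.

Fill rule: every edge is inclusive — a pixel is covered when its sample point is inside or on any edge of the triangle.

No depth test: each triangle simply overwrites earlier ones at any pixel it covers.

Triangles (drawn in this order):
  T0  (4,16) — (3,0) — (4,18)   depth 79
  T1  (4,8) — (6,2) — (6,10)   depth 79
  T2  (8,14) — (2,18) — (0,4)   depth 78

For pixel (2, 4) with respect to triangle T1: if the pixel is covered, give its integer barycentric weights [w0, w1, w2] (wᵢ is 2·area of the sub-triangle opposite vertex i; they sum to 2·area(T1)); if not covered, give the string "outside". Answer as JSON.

T0:
  2·area = 2  (B↔C swapped to make it positive)
  edge (4, 16)→(4, 18): d=(0,2) inclusive
  edge (4, 18)→(3, 0): d=(-1,-18) inclusive
  edge (3, 0)→(4, 16): d=(1,16) inclusive
  covered (0 px):
    . . . . .
    . . . . .
    . . . . .
    . . . . .
    . . . . .
    . . . . .
    . . . . .
    . . . . .
    . . . . .
    . . . . .
    . . . . .
T1:
  2·area = 16
  edge (4, 8)→(6, 2): d=(2,-6) inclusive
  edge (6, 2)→(6, 10): d=(0,8) inclusive
  edge (6, 10)→(4, 8): d=(-2,-2) inclusive
    (0,2)@(1, 5): e=[-24,40,0] → .  [on edge]
    (2,2)@(5, 5): e=[0,8,8] → X  [on edge]
    (3,2)@(7, 5): e=[12,-8,12] → .
    (1,3)@(3, 7): e=[-8,24,0] → .  [on edge]
    (2,3)@(5, 7): e=[4,8,4] → X
    (3,3)@(7, 7): e=[16,-8,8] → .
    (2,4)@(5, 9): e=[8,8,0] → X  [on edge]
    (3,4)@(7, 9): e=[20,-8,4] → .
    (1,5)@(3, 11): e=[0,24,-8] → .  [on edge]
    (2,5)@(5, 11): e=[12,8,-4] → .
    (3,5)@(7, 11): e=[24,-8,0] → .  [on edge]
    (4,6)@(9, 13): e=[40,-24,0] → .  [on edge]
    (0,8)@(1, 17): e=[0,40,-24] → .  [on edge]
  covered (3 px):
    . . . . .
    . . . . .
    . . X . .
    . . X . .
    . . X . .
    . . . . .
    . . . . .
    . . . . .
    . . . . .
    . . . . .
    . . . . .
T2:
  2·area = 92
  edge (8, 14)→(2, 18): d=(-6,4) inclusive
  edge (2, 18)→(0, 4): d=(-2,-14) inclusive
  edge (0, 4)→(8, 14): d=(8,10) inclusive
    (0,3)@(1, 7): e=[70,8,14] → X
    (1,3)@(3, 7): e=[62,36,-6] → .
    (0,4)@(1, 9): e=[58,4,30] → X
    (1,4)@(3, 9): e=[50,32,10] → X
    (2,4)@(5, 9): e=[42,60,-10] → .
    (0,5)@(1, 11): e=[46,0,46] → X  [on edge]
    (2,5)@(5, 11): e=[30,56,6] → X
    (3,5)@(7, 11): e=[22,84,-14] → .
    (0,6)@(1, 13): e=[34,-4,62] → .
    (1,6)@(3, 13): e=[26,24,42] → X
    (3,6)@(7, 13): e=[10,80,2] → X
    (4,6)@(9, 13): e=[2,108,-18] → .
  covered (12 px):
    . . . . .
    . . . . .
    . . . . .
    X . . . .
    X X . . .
    X X X . .
    . X X X .
    . X X . .
    . X . . .
    . . . . .
    . . . . .

Final: [8,0,8]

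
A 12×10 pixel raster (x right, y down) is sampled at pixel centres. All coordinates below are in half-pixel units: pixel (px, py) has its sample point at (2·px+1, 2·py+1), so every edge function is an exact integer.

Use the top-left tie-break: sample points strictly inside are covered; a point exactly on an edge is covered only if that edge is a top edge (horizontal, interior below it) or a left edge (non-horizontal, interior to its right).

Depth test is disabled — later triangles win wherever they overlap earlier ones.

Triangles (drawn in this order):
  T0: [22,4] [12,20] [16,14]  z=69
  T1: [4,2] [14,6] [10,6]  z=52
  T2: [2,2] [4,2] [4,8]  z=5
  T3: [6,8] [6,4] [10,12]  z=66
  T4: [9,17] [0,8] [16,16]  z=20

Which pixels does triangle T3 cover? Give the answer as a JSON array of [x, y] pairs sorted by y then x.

T0:
  2·area = 4  (B↔C swapped to make it positive)
  edge (22, 4)→(16, 14): d=(-6,10) right/bottom  bias=-1
  edge (16, 14)→(12, 20): d=(-4,6) right/bottom  bias=-1
  edge (12, 20)→(22, 4): d=(10,-16) top-left  bias=+0
    (9,4)@(19, 9): e=[0,2,2] → ·  [on edge]
    (6,9)@(13, 19): e=[0,-2,6] → ·  [on edge]
  covered (0 px):
    · · · · · · · · · · · ·
    · · · · · · · · · · · ·
    · · · · · · · · · · · ·
    · · · · · · · · · · · ·
    · · · · · · · · · · · ·
    · · · · · · · · · · · ·
    · · · · · · · · · · · ·
    · · · · · · · · · · · ·
    · · · · · · · · · · · ·
    · · · · · · · · · · · ·
T1:
  2·area = 16
  edge (4, 2)→(14, 6): d=(10,4) right/bottom  bias=-1
  edge (14, 6)→(10, 6): d=(-4,0) right/bottom  bias=-1
  edge (10, 6)→(4, 2): d=(-6,-4) top-left  bias=+0
    (4,2)@(9, 5): e=[10,4,2] → #
    (5,2)@(11, 5): e=[2,4,10] → #
    (6,2)@(13, 5): e=[-6,4,18] → ·
    (4,3)@(9, 7): e=[30,-4,-10] → ·
    (5,3)@(11, 7): e=[22,-4,-2] → ·
  covered (2 px):
    · · · · · · · · · · · ·
    · · · · · · · · · · · ·
    · · · · # # · · · · · ·
    · · · · · · · · · · · ·
    · · · · · · · · · · · ·
    · · · · · · · · · · · ·
    · · · · · · · · · · · ·
    · · · · · · · · · · · ·
    · · · · · · · · · · · ·
    · · · · · · · · · · · ·
T2:
  2·area = 12
  edge (2, 2)→(4, 2): d=(2,0) top-left  bias=+0
  edge (4, 2)→(4, 8): d=(0,6) right/bottom  bias=-1
  edge (4, 8)→(2, 2): d=(-2,-6) top-left  bias=+0
    (1,1)@(3, 3): e=[2,6,4] → #
    (2,1)@(5, 3): e=[2,-6,16] → ·
    (1,2)@(3, 5): e=[6,6,0] → #  [on edge]
    (2,2)@(5, 5): e=[6,-6,12] → ·
    (1,3)@(3, 7): e=[10,6,-4] → ·
    (2,5)@(5, 11): e=[18,-6,0] → ·  [on edge]
    (3,8)@(7, 17): e=[30,-18,0] → ·  [on edge]
  covered (2 px):
    · · · · · · · · · · · ·
    · # · · · · · · · · · ·
    · # · · · · · · · · · ·
    · · · · · · · · · · · ·
    · · · · · · · · · · · ·
    · · · · · · · · · · · ·
    · · · · · · · · · · · ·
    · · · · · · · · · · · ·
    · · · · · · · · · · · ·
    · · · · · · · · · · · ·
T3:
  2·area = 16
  edge (6, 8)→(6, 4): d=(0,-4) top-left  bias=+0
  edge (6, 4)→(10, 12): d=(4,8) right/bottom  bias=-1
  edge (10, 12)→(6, 8): d=(-4,-4) top-left  bias=+0
    (0,1)@(1, 3): e=[-20,36,0] → ·  [on edge]
    (1,2)@(3, 5): e=[-12,28,0] → ·  [on edge]
    (2,3)@(5, 7): e=[-4,20,0] → ·  [on edge]
    (3,3)@(7, 7): e=[4,4,8] → #
    (4,3)@(9, 7): e=[12,-12,16] → ·
    (3,4)@(7, 9): e=[4,12,0] → #  [on edge]
    (4,4)@(9, 9): e=[12,-4,8] → ·
    (3,5)@(7, 11): e=[4,20,-8] → ·
    (4,5)@(9, 11): e=[12,4,0] → #  [on edge]
    (5,5)@(11, 11): e=[20,-12,8] → ·
    (4,6)@(9, 13): e=[12,12,-8] → ·
    (5,6)@(11, 13): e=[20,-4,0] → ·  [on edge]
    (6,7)@(13, 15): e=[28,-12,0] → ·  [on edge]
    (7,8)@(15, 17): e=[36,-20,0] → ·  [on edge]
    (8,9)@(17, 19): e=[44,-28,0] → ·  [on edge]
  covered (3 px):
    · · · · · · · · · · · ·
    · · · · · · · · · · · ·
    · · · · · · · · · · · ·
    · · · # · · · · · · · ·
    · · · # · · · · · · · ·
    · · · · # · · · · · · ·
    · · · · · · · · · · · ·
    · · · · · · · · · · · ·
    · · · · · · · · · · · ·
    · · · · · · · · · · · ·
T4:
  2·area = 72
  edge (9, 17)→(0, 8): d=(-9,-9) top-left  bias=+0
  edge (0, 8)→(16, 16): d=(16,8) right/bottom  bias=-1
  edge (16, 16)→(9, 17): d=(-7,1) right/bottom  bias=-1
    (0,4)@(1, 9): e=[0,8,64] → #  [on edge]
    (1,4)@(3, 9): e=[18,-8,62] → ·
    (0,5)@(1, 11): e=[-18,40,50] → ·
    (1,5)@(3, 11): e=[0,24,48] → #  [on edge]
    (2,5)@(5, 11): e=[18,8,46] → #
    (3,5)@(7, 11): e=[36,-8,44] → ·
    (1,6)@(3, 13): e=[-18,56,34] → ·
    (2,6)@(5, 13): e=[0,40,32] → #  [on edge]
    (3,6)@(7, 13): e=[18,24,30] → #
    (4,6)@(9, 13): e=[36,8,28] → #
    (5,6)@(11, 13): e=[54,-8,26] → ·
    (2,7)@(5, 15): e=[-18,72,18] → ·
    (3,7)@(7, 15): e=[0,56,16] → #  [on edge]
    (11,7)@(23, 15): e=[144,-72,0] → ·  [on edge]
    (4,8)@(9, 17): e=[0,72,0] → ·  [on edge]
    (5,9)@(11, 19): e=[0,88,-16] → ·  [on edge]
  covered (10 px):
    · · · · · · · · · · · ·
    · · · · · · · · · · · ·
    · · · · · · · · · · · ·
    · · · · · · · · · · · ·
    # · · · · · · · · · · ·
    · # # · · · · · · · · ·
    · · # # # · · · · · · ·
    · · · # # # # · · · · ·
    · · · · · · · · · · · ·
    · · · · · · · · · · · ·

Final: [[3,3],[3,4],[4,5]]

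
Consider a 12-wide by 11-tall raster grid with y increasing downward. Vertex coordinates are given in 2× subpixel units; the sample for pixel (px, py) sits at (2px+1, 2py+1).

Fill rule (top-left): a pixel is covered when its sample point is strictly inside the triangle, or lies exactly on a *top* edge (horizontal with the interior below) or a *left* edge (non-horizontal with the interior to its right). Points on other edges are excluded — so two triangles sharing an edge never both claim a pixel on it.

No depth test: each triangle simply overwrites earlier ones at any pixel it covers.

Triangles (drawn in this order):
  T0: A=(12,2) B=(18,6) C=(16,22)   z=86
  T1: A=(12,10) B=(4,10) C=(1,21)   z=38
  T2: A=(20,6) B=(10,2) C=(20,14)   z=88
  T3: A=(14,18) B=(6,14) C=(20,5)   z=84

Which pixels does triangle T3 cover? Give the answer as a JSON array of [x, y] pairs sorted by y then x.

T0:
  2·area = 104
  edge (12, 2)→(18, 6): d=(6,4) right/bottom  bias=-1
  edge (18, 6)→(16, 22): d=(-2,16) right/bottom  bias=-1
  edge (16, 22)→(12, 2): d=(-4,-20) top-left  bias=+0
    (6,1)@(13, 3): e=[2,86,16] → █
    (7,1)@(15, 3): e=[-6,54,56] → ·
    (6,2)@(13, 5): e=[14,82,8] → █
    (7,2)@(15, 5): e=[6,50,48] → █
    (8,2)@(17, 5): e=[-2,18,88] → ·
    (6,3)@(13, 7): e=[26,78,0] → █  [on edge]
    (8,3)@(17, 7): e=[10,14,80] → █
    (9,3)@(19, 7): e=[2,-18,120] → ·
    (6,4)@(13, 9): e=[38,74,-8] → ·
    (7,4)@(15, 9): e=[30,42,32] → █
    (9,4)@(19, 9): e=[14,-22,112] → ·
    (7,5)@(15, 11): e=[42,38,24] → █
    (7,8)@(15, 17): e=[78,26,0] → █  [on edge]
  covered (14 px):
    · · · · · · · · · · · ·
    · · · · · · █ · · · · ·
    · · · · · · █ █ · · · ·
    · · · · · · █ █ █ · · ·
    · · · · · · · █ █ · · ·
    · · · · · · · █ █ · · ·
    · · · · · · · █ █ · · ·
    · · · · · · · █ · · · ·
    · · · · · · · █ · · · ·
    · · · · · · · · · · · ·
    · · · · · · · · · · · ·
T1:
  2·area = 88  (B↔C swapped to make it positive)
  edge (12, 10)→(1, 21): d=(-11,11) right/bottom  bias=-1
  edge (1, 21)→(4, 10): d=(3,-11) top-left  bias=+0
  edge (4, 10)→(12, 10): d=(8,0) top-left  bias=+0
    (10,0)@(21, 1): e=[0,160,-72] → ·  [on edge]
    (9,1)@(19, 3): e=[0,144,-56] → ·  [on edge]
    (8,2)@(17, 5): e=[0,128,-40] → ·  [on edge]
    (7,3)@(15, 7): e=[0,112,-24] → ·  [on edge]
    (6,4)@(13, 9): e=[0,96,-8] → ·  [on edge]
    (2,5)@(5, 11): e=[66,14,8] → █
    (3,5)@(7, 11): e=[44,36,8] → █
    (4,5)@(9, 11): e=[22,58,8] → █
    (5,5)@(11, 11): e=[0,80,8] → ·  [on edge]
    (2,6)@(5, 13): e=[44,20,24] → █
    (4,6)@(9, 13): e=[0,64,24] → ·  [on edge]
    (1,7)@(3, 15): e=[44,4,40] → █
    (3,7)@(7, 15): e=[0,48,40] → ·  [on edge]
    (2,8)@(5, 17): e=[0,32,56] → ·  [on edge]
    (1,9)@(3, 19): e=[0,16,72] → ·  [on edge]
    (0,10)@(1, 21): e=[0,0,88] → ·  [on edge]
  covered (8 px):
    · · · · · · · · · · · ·
    · · · · · · · · · · · ·
    · · · · · · · · · · · ·
    · · · · · · · · · · · ·
    · · · · · · · · · · · ·
    · · █ █ █ · · · · · · ·
    · · █ █ · · · · · · · ·
    · █ █ · · · · · · · · ·
    · █ · · · · · · · · · ·
    · · · · · · · · · · · ·
    · · · · · · · · · · · ·
T2:
  2·area = 80  (B↔C swapped to make it positive)
  edge (20, 6)→(20, 14): d=(0,8) right/bottom  bias=-1
  edge (20, 14)→(10, 2): d=(-10,-12) top-left  bias=+0
  edge (10, 2)→(20, 6): d=(10,4) right/bottom  bias=-1
    (5,1)@(11, 3): e=[72,2,6] → █
    (6,1)@(13, 3): e=[56,26,-2] → ·
    (5,2)@(11, 5): e=[72,-18,26] → ·
    (6,2)@(13, 5): e=[56,6,18] → █
    (7,2)@(15, 5): e=[40,30,10] → █
    (8,2)@(17, 5): e=[24,54,2] → █
    (9,2)@(19, 5): e=[8,78,-6] → ·
    (6,3)@(13, 7): e=[56,-14,38] → ·
    (7,3)@(15, 7): e=[40,10,30] → █
    (9,3)@(19, 7): e=[8,58,14] → █
    (10,3)@(21, 7): e=[-8,82,6] → ·
    (7,4)@(15, 9): e=[40,-10,50] → ·
  covered (10 px):
    · · · · · · · · · · · ·
    · · · · · █ · · · · · ·
    · · · · · · █ █ █ · · ·
    · · · · · · · █ █ █ · ·
    · · · · · · · · █ █ · ·
    · · · · · · · · · █ · ·
    · · · · · · · · · · · ·
    · · · · · · · · · · · ·
    · · · · · · · · · · · ·
    · · · · · · · · · · · ·
    · · · · · · · · · · · ·
T3:
  2·area = 128
  edge (14, 18)→(6, 14): d=(-8,-4) top-left  bias=+0
  edge (6, 14)→(20, 5): d=(14,-9) top-left  bias=+0
  edge (20, 5)→(14, 18): d=(-6,13) right/bottom  bias=-1
    (8,3)@(17, 7): e=[100,1,27] → █
    (9,3)@(19, 7): e=[108,19,1] → █
    (10,3)@(21, 7): e=[116,37,-25] → ·
    (7,4)@(15, 9): e=[76,11,41] → █
    (9,4)@(19, 9): e=[92,47,-11] → ·
    (5,5)@(11, 11): e=[44,3,81] → █
    (6,5)@(13, 11): e=[52,21,55] → █
    (9,5)@(19, 11): e=[76,75,-23] → ·
    (4,6)@(9, 13): e=[20,13,95] → █
    (8,6)@(17, 13): e=[52,85,-9] → ·
    (4,7)@(9, 15): e=[4,41,83] → █
    (8,7)@(17, 15): e=[36,113,-21] → ·
  covered (17 px):
    · · · · · · · · · · · ·
    · · · · · · · · · · · ·
    · · · · · · · · · · · ·
    · · · · · · · · █ █ · ·
    · · · · · · · █ █ · · ·
    · · · · · █ █ █ █ · · ·
    · · · · █ █ █ █ · · · ·
    · · · · █ █ █ █ · · · ·
    · · · · · · █ · · · · ·
    · · · · · · · · · · · ·
    · · · · · · · · · · · ·

Final: [[8,3],[9,3],[7,4],[8,4],[5,5],[6,5],[7,5],[8,5],[4,6],[5,6],[6,6],[7,6],[4,7],[5,7],[6,7],[7,7],[6,8]]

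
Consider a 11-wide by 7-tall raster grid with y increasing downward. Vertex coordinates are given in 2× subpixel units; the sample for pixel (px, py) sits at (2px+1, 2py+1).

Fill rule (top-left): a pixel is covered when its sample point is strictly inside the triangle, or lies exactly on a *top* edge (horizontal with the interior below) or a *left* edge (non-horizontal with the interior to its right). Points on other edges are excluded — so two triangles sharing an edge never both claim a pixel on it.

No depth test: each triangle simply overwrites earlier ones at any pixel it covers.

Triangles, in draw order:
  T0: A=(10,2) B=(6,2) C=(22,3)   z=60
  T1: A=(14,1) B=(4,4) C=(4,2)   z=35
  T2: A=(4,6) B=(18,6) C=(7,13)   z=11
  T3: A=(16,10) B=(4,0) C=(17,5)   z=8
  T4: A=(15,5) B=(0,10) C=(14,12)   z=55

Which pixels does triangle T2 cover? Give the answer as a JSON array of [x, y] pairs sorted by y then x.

T0:
  2·area = 4  (B↔C swapped to make it positive)
  edge (10, 2)→(22, 3): d=(12,1) right/bottom  bias=-1
  edge (22, 3)→(6, 2): d=(-16,-1) top-left  bias=+0
  edge (6, 2)→(10, 2): d=(4,0) top-left  bias=+0
  covered (0 px):
    · · · · · · · · · · ·
    · · · · · · · · · · ·
    · · · · · · · · · · ·
    · · · · · · · · · · ·
    · · · · · · · · · · ·
    · · · · · · · · · · ·
    · · · · · · · · · · ·
T1:
  2·area = 20
  edge (14, 1)→(4, 4): d=(-10,3) right/bottom  bias=-1
  edge (4, 4)→(4, 2): d=(0,-2) top-left  bias=+0
  edge (4, 2)→(14, 1): d=(10,-1) top-left  bias=+0
    (2,1)@(5, 3): e=[7,2,11] → █
    (3,1)@(7, 3): e=[1,6,13] → █
    (4,1)@(9, 3): e=[-5,10,15] → ·
    (2,2)@(5, 5): e=[-13,2,31] → ·
    (3,2)@(7, 5): e=[-19,6,33] → ·
  covered (2 px):
    · · · · · · · · · · ·
    · · █ █ · · · · · · ·
    · · · · · · · · · · ·
    · · · · · · · · · · ·
    · · · · · · · · · · ·
    · · · · · · · · · · ·
    · · · · · · · · · · ·
T2:
  2·area = 98
  edge (4, 6)→(18, 6): d=(14,0) top-left  bias=+0
  edge (18, 6)→(7, 13): d=(-11,7) right/bottom  bias=-1
  edge (7, 13)→(4, 6): d=(-3,-7) top-left  bias=+0
    (2,3)@(5, 7): e=[14,80,4] → █
    (3,3)@(7, 7): e=[14,66,18] → █
    (4,3)@(9, 7): e=[14,52,32] → █
    (5,3)@(11, 7): e=[14,38,46] → █
    (6,3)@(13, 7): e=[14,24,60] → █
    (7,3)@(15, 7): e=[14,10,74] → █
    (8,3)@(17, 7): e=[14,-4,88] → ·
    (2,4)@(5, 9): e=[42,58,-2] → ·
    (3,4)@(7, 9): e=[42,44,12] → █
    (7,4)@(15, 9): e=[42,-12,68] → ·
    (3,5)@(7, 11): e=[70,22,6] → █
    (5,5)@(11, 11): e=[70,-6,34] → ·
    (3,6)@(7, 13): e=[98,0,0] → ·  [on edge]
  covered (12 px):
    · · · · · · · · · · ·
    · · · · · · · · · · ·
    · · · · · · · · · · ·
    · · █ █ █ █ █ █ · · ·
    · · · █ █ █ █ · · · ·
    · · · █ █ · · · · · ·
    · · · · · · · · · · ·
T3:
  2·area = 70
  edge (16, 10)→(4, 0): d=(-12,-10) top-left  bias=+0
  edge (4, 0)→(17, 5): d=(13,5) right/bottom  bias=-1
  edge (17, 5)→(16, 10): d=(-1,5) right/bottom  bias=-1
    (4,1)@(9, 3): e=[14,14,42] → █
    (5,1)@(11, 3): e=[34,4,32] → █
    (6,1)@(13, 3): e=[54,-6,22] → ·
    (4,2)@(9, 5): e=[-10,40,40] → ·
    (5,2)@(11, 5): e=[10,30,30] → █
    (6,2)@(13, 5): e=[30,20,20] → █
    (7,2)@(15, 5): e=[50,10,10] → █
    (8,2)@(17, 5): e=[70,0,0] → ·  [on edge]
    (5,3)@(11, 7): e=[-14,56,28] → ·
    (6,3)@(13, 7): e=[6,46,18] → █
    (8,3)@(17, 7): e=[46,26,-2] → ·
    (6,4)@(13, 9): e=[-18,72,16] → ·
  covered (8 px):
    · · · · · · · · · · ·
    · · · · █ █ · · · · ·
    · · · · · █ █ █ · · ·
    · · · · · · █ █ · · ·
    · · · · · · · █ · · ·
    · · · · · · · · · · ·
    · · · · · · · · · · ·
T4:
  2·area = 100  (B↔C swapped to make it positive)
  edge (15, 5)→(14, 12): d=(-1,7) right/bottom  bias=-1
  edge (14, 12)→(0, 10): d=(-14,-2) top-left  bias=+0
  edge (0, 10)→(15, 5): d=(15,-5) top-left  bias=+0
    (10,1)@(21, 3): e=[-40,140,0] → ·  [on edge]
    (7,2)@(15, 5): e=[0,100,0] → ·  [on edge]
    (4,3)@(9, 7): e=[40,60,0] → █  [on edge]
    (5,3)@(11, 7): e=[26,64,10] → █
    (6,3)@(13, 7): e=[12,68,20] → █
    (7,3)@(15, 7): e=[-2,72,30] → ·
    (1,4)@(3, 9): e=[80,20,0] → █  [on edge]
    (2,4)@(5, 9): e=[66,24,10] → █
    (3,4)@(7, 9): e=[52,28,20] → █
    (7,4)@(15, 9): e=[-4,44,60] → ·
    (1,5)@(3, 11): e=[78,-8,30] → ·
    (2,5)@(5, 11): e=[64,-4,40] → ·
    (3,5)@(7, 11): e=[50,0,50] → █  [on edge]
    (10,6)@(21, 13): e=[-50,0,150] → ·  [on edge]
  covered (13 px):
    · · · · · · · · · · ·
    · · · · · · · · · · ·
    · · · · · · · · · · ·
    · · · · █ █ █ · · · ·
    · █ █ █ █ █ █ · · · ·
    · · · █ █ █ █ · · · ·
    · · · · · · · · · · ·

Answer: [[2,3],[3,3],[4,3],[5,3],[6,3],[7,3],[3,4],[4,4],[5,4],[6,4],[3,5],[4,5]]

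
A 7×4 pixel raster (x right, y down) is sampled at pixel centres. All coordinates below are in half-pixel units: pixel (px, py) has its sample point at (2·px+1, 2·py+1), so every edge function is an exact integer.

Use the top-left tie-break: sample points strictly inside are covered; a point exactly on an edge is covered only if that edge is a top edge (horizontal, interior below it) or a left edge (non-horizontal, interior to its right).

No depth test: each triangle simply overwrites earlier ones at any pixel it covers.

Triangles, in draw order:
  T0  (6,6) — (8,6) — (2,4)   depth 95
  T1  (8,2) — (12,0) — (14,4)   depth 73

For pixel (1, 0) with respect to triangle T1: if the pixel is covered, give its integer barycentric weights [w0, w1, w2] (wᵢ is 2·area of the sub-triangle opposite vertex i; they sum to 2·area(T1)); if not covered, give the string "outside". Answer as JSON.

T0:
  2·area = 4  (B↔C swapped to make it positive)
  edge (6, 6)→(2, 4): d=(-4,-2) top-left  bias=+0
  edge (2, 4)→(8, 6): d=(6,2) right/bottom  bias=-1
  edge (8, 6)→(6, 6): d=(-2,0) right/bottom  bias=-1
    (2,2)@(5, 5): e=[2,0,2] → ·  [on edge]
    (5,3)@(11, 7): e=[6,0,-2] → ·  [on edge]
  covered (0 px):
    · · · · · · ·
    · · · · · · ·
    · · · · · · ·
    · · · · · · ·
T1:
  2·area = 20
  edge (8, 2)→(12, 0): d=(4,-2) top-left  bias=+0
  edge (12, 0)→(14, 4): d=(2,4) right/bottom  bias=-1
  edge (14, 4)→(8, 2): d=(-6,-2) top-left  bias=+0
    (2,0)@(5, 1): e=[-10,30,0] → ·  [on edge]
    (5,0)@(11, 1): e=[2,6,12] → █
    (6,0)@(13, 1): e=[6,-2,16] → ·
    (5,1)@(11, 3): e=[10,10,0] → █  [on edge]
    (6,1)@(13, 3): e=[14,2,4] → █
    (5,2)@(11, 5): e=[18,14,-12] → ·
    (6,2)@(13, 5): e=[22,6,-8] → ·
  covered (3 px):
    · · · · · █ ·
    · · · · · █ █
    · · · · · · ·
    · · · · · · ·

Answer: "outside"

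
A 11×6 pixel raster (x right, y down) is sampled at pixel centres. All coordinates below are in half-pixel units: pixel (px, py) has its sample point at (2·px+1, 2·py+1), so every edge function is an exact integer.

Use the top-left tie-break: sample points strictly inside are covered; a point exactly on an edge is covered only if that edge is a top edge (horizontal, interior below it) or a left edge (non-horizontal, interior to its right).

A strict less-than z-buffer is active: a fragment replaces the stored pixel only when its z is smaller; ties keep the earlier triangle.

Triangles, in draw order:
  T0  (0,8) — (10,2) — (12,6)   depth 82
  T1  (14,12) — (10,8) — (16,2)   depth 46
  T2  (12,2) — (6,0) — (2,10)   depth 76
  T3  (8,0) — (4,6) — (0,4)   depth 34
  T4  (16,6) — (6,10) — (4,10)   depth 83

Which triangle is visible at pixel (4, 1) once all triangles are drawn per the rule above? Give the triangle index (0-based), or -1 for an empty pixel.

T0:
  2·area = 52
  edge (0, 8)→(10, 2): d=(10,-6) top-left  bias=+0
  edge (10, 2)→(12, 6): d=(2,4) right/bottom  bias=-1
  edge (12, 6)→(0, 8): d=(-12,2) right/bottom  bias=-1
    (4,1)@(9, 3): e=[4,6,42] → █
    (5,1)@(11, 3): e=[16,-2,38] → ·
    (2,2)@(5, 5): e=[0,26,26] → █  [on edge]
    (3,2)@(7, 5): e=[12,18,22] → █
    (5,2)@(11, 5): e=[36,2,14] → █
    (6,2)@(13, 5): e=[48,-6,10] → ·
    (1,3)@(3, 7): e=[8,38,6] → █
    (3,3)@(7, 7): e=[32,22,-2] → ·
    (4,3)@(9, 7): e=[44,14,-6] → ·
    (5,3)@(11, 7): e=[56,6,-10] → ·
    (1,4)@(3, 9): e=[28,42,-18] → ·
    (2,4)@(5, 9): e=[40,34,-22] → ·
  covered (7 px):
    · · · · · · · · · · ·
    · · · · █ · · · · · ·
    · · █ █ █ █ · · · · ·
    · █ █ · · · · · · · ·
    · · · · · · · · · · ·
    · · · · · · · · · · ·
T1:
  2·area = 48
  edge (14, 12)→(10, 8): d=(-4,-4) top-left  bias=+0
  edge (10, 8)→(16, 2): d=(6,-6) top-left  bias=+0
  edge (16, 2)→(14, 12): d=(-2,10) right/bottom  bias=-1
    (1,0)@(3, 1): e=[0,-84,132] → ·  [on edge]
    (8,0)@(17, 1): e=[56,0,-8] → ·  [on edge]
    (2,1)@(5, 3): e=[0,-60,108] → ·  [on edge]
    (7,1)@(15, 3): e=[40,0,8] → █  [on edge]
    (8,1)@(17, 3): e=[48,12,-12] → ·
    (3,2)@(7, 5): e=[0,-36,84] → ·  [on edge]
    (6,2)@(13, 5): e=[24,0,24] → █  [on edge]
    (8,2)@(17, 5): e=[40,24,-16] → ·
    (4,3)@(9, 7): e=[0,-12,60] → ·  [on edge]
    (5,3)@(11, 7): e=[8,0,40] → █  [on edge]
    (7,3)@(15, 7): e=[24,24,0] → ·  [on edge]
    (4,4)@(9, 9): e=[-8,0,56] → ·  [on edge]
    (5,4)@(11, 9): e=[0,12,36] → █  [on edge]
    (3,5)@(7, 11): e=[-24,0,72] → ·  [on edge]
    (6,5)@(13, 11): e=[0,36,12] → █  [on edge]
  covered (8 px):
    · · · · · · · · · · ·
    · · · · · · · █ · · ·
    · · · · · · █ █ · · ·
    · · · · · █ █ · · · ·
    · · · · · █ █ · · · ·
    · · · · · · █ · · · ·
T2:
  2·area = 68  (B↔C swapped to make it positive)
  edge (12, 2)→(2, 10): d=(-10,8) right/bottom  bias=-1
  edge (2, 10)→(6, 0): d=(4,-10) top-left  bias=+0
  edge (6, 0)→(12, 2): d=(6,2) right/bottom  bias=-1
    (3,0)@(7, 1): e=[50,14,4] → █
    (4,0)@(9, 1): e=[34,34,0] → ·  [on edge]
    (2,1)@(5, 3): e=[46,2,20] → █
    (4,1)@(9, 3): e=[14,42,12] → █
    (5,1)@(11, 3): e=[-2,62,8] → ·
    (7,1)@(15, 3): e=[-34,102,0] → ·  [on edge]
    (2,2)@(5, 5): e=[26,10,32] → █
    (4,2)@(9, 5): e=[-6,50,24] → ·
    (10,2)@(21, 5): e=[-102,170,0] → ·  [on edge]
    (2,3)@(5, 7): e=[6,18,44] → █
    (3,3)@(7, 7): e=[-10,38,40] → ·
    (1,4)@(3, 9): e=[2,6,60] → █
  covered (8 px):
    · · · █ · · · · · · ·
    · · █ █ █ · · · · · ·
    · · █ █ · · · · · · ·
    · · █ · · · · · · · ·
    · █ · · · · · · · · ·
    · · · · · · · · · · ·
T3:
  2·area = 32
  edge (8, 0)→(4, 6): d=(-4,6) right/bottom  bias=-1
  edge (4, 6)→(0, 4): d=(-4,-2) top-left  bias=+0
  edge (0, 4)→(8, 0): d=(8,-4) top-left  bias=+0
    (3,0)@(7, 1): e=[2,26,4] → █
    (4,0)@(9, 1): e=[-10,30,12] → ·
    (1,1)@(3, 3): e=[18,10,4] → █
    (2,1)@(5, 3): e=[6,14,12] → █
    (3,1)@(7, 3): e=[-6,18,20] → ·
    (1,2)@(3, 5): e=[10,2,20] → █
    (2,2)@(5, 5): e=[-2,6,28] → ·
    (1,3)@(3, 7): e=[2,-6,36] → ·
  covered (4 px):
    · · · █ · · · · · · ·
    · █ █ · · · · · · · ·
    · █ · · · · · · · · ·
    · · · · · · · · · · ·
    · · · · · · · · · · ·
    · · · · · · · · · · ·
T4:
  2·area = 8
  edge (16, 6)→(6, 10): d=(-10,4) right/bottom  bias=-1
  edge (6, 10)→(4, 10): d=(-2,0) right/bottom  bias=-1
  edge (4, 10)→(16, 6): d=(12,-4) top-left  bias=+0
    (9,2)@(19, 5): e=[-2,10,0] → ·  [on edge]
    (6,3)@(13, 7): e=[2,6,0] → █  [on edge]
    (7,3)@(15, 7): e=[-6,6,8] → ·
    (3,4)@(7, 9): e=[6,2,0] → █  [on edge]
    (4,4)@(9, 9): e=[-2,2,8] → ·
    (6,4)@(13, 9): e=[-18,2,24] → ·
    (0,5)@(1, 11): e=[10,-2,0] → ·  [on edge]
    (3,5)@(7, 11): e=[-14,-2,24] → ·
  covered (2 px):
    · · · · · · · · · · ·
    · · · · · · · · · · ·
    · · · · · · · · · · ·
    · · · · · · █ · · · ·
    · · · █ · · · · · · ·
    · · · · · · · · · · ·

Z-buffer (winner per pixel, '.' = empty):
  . . . 3 . . . . . . .
  . 3 3 2 2 . . 1 . . .
  . 3 2 2 0 0 1 1 . . .
  . 0 2 . . 1 1 . . . .
  . 2 . 4 . 1 1 . . . .
  . . . . . . 1 . . . .

Final: 2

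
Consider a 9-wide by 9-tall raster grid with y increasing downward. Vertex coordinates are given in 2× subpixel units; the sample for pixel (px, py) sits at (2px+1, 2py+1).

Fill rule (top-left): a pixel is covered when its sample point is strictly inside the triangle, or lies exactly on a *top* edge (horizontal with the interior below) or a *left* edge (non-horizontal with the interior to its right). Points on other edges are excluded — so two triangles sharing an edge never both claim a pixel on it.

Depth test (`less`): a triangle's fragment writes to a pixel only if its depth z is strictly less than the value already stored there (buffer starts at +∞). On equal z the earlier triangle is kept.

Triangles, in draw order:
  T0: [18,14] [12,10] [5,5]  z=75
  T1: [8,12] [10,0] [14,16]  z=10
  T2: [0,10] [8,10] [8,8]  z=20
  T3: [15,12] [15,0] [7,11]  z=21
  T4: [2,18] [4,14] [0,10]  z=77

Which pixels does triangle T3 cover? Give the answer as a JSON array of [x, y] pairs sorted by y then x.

T0:
  2·area = 2
  edge (18, 14)→(12, 10): d=(-6,-4) top-left  bias=+0
  edge (12, 10)→(5, 5): d=(-7,-5) top-left  bias=+0
  edge (5, 5)→(18, 14): d=(13,9) right/bottom  bias=-1
    (2,2)@(5, 5): e=[2,0,0] → ·  [on edge]
  covered (0 px):
    · · · · · · · · ·
    · · · · · · · · ·
    · · · · · · · · ·
    · · · · · · · · ·
    · · · · · · · · ·
    · · · · · · · · ·
    · · · · · · · · ·
    · · · · · · · · ·
    · · · · · · · · ·
T1:
  2·area = 80
  edge (8, 12)→(10, 0): d=(2,-12) top-left  bias=+0
  edge (10, 0)→(14, 16): d=(4,16) right/bottom  bias=-1
  edge (14, 16)→(8, 12): d=(-6,-4) top-left  bias=+0
    (5,2)@(11, 5): e=[22,4,54] → #
    (6,2)@(13, 5): e=[46,-28,62] → ·
    (4,3)@(9, 7): e=[2,44,34] → #
    (6,3)@(13, 7): e=[50,-20,50] → ·
    (4,4)@(9, 9): e=[6,52,22] → #
    (6,4)@(13, 9): e=[54,-12,38] → ·
    (4,5)@(9, 11): e=[10,60,10] → #
    (6,5)@(13, 11): e=[58,-4,26] → ·
    (4,6)@(9, 13): e=[14,68,-2] → ·
    (5,6)@(11, 13): e=[38,36,6] → #
    (6,6)@(13, 13): e=[62,4,14] → #
    (7,6)@(15, 13): e=[86,-28,22] → ·
  covered (10 px):
    · · · · · · · · ·
    · · · · · · · · ·
    · · · · · # · · ·
    · · · · # # · · ·
    · · · · # # · · ·
    · · · · # # · · ·
    · · · · · # # · ·
    · · · · · · # · ·
    · · · · · · · · ·
T2:
  2·area = 16  (B↔C swapped to make it positive)
  edge (0, 10)→(8, 8): d=(8,-2) top-left  bias=+0
  edge (8, 8)→(8, 10): d=(0,2) right/bottom  bias=-1
  edge (8, 10)→(0, 10): d=(-8,0) right/bottom  bias=-1
    (2,4)@(5, 9): e=[2,6,8] → #
    (3,4)@(7, 9): e=[6,2,8] → #
    (4,4)@(9, 9): e=[10,-2,8] → ·
    (2,5)@(5, 11): e=[18,6,-8] → ·
    (3,5)@(7, 11): e=[22,2,-8] → ·
  covered (2 px):
    · · · · · · · · ·
    · · · · · · · · ·
    · · · · · · · · ·
    · · · · · · · · ·
    · · # # · · · · ·
    · · · · · · · · ·
    · · · · · · · · ·
    · · · · · · · · ·
    · · · · · · · · ·
T3:
  2·area = 96  (B↔C swapped to make it positive)
  edge (15, 12)→(7, 11): d=(-8,-1) top-left  bias=+0
  edge (7, 11)→(15, 0): d=(8,-11) top-left  bias=+0
  edge (15, 0)→(15, 12): d=(0,12) right/bottom  bias=-1
    (7,0)@(15, 1): e=[88,8,0] → ·  [on edge]
    (6,1)@(13, 3): e=[70,2,24] → #
    (7,1)@(15, 3): e=[72,24,0] → ·  [on edge]
    (6,2)@(13, 5): e=[54,18,24] → #
    (7,2)@(15, 5): e=[56,40,0] → ·  [on edge]
    (5,3)@(11, 7): e=[36,12,48] → #
    (7,3)@(15, 7): e=[40,56,0] → ·  [on edge]
    (4,4)@(9, 9): e=[18,6,72] → #
    (7,4)@(15, 9): e=[24,72,0] → ·  [on edge]
    (3,5)@(7, 11): e=[0,0,96] → #  [on edge]
    (7,5)@(15, 11): e=[8,88,0] → ·  [on edge]
    (3,6)@(7, 13): e=[-16,16,96] → ·
    (7,6)@(15, 13): e=[-8,104,0] → ·  [on edge]
    (7,7)@(15, 15): e=[-24,120,0] → ·  [on edge]
    (7,8)@(15, 17): e=[-40,136,0] → ·  [on edge]
  covered (11 px):
    · · · · · · · · ·
    · · · · · · # · ·
    · · · · · · # · ·
    · · · · · # # · ·
    · · · · # # # · ·
    · · · # # # # · ·
    · · · · · · · · ·
    · · · · · · · · ·
    · · · · · · · · ·
T4:
  2·area = 24  (B↔C swapped to make it positive)
  edge (2, 18)→(0, 10): d=(-2,-8) top-left  bias=+0
  edge (0, 10)→(4, 14): d=(4,4) right/bottom  bias=-1
  edge (4, 14)→(2, 18): d=(-2,4) right/bottom  bias=-1
    (0,5)@(1, 11): e=[6,0,18] → ·  [on edge]
    (0,6)@(1, 13): e=[2,8,14] → #
    (1,6)@(3, 13): e=[18,0,6] → ·  [on edge]
    (0,7)@(1, 15): e=[-2,16,10] → ·
    (1,7)@(3, 15): e=[14,8,2] → #
    (2,7)@(5, 15): e=[30,0,-6] → ·  [on edge]
    (1,8)@(3, 17): e=[10,16,-2] → ·
    (3,8)@(7, 17): e=[42,0,-18] → ·  [on edge]
  covered (2 px):
    · · · · · · · · ·
    · · · · · · · · ·
    · · · · · · · · ·
    · · · · · · · · ·
    · · · · · · · · ·
    · · · · · · · · ·
    # · · · · · · · ·
    · # · · · · · · ·
    · · · · · · · · ·

Result: [[6,1],[6,2],[5,3],[6,3],[4,4],[5,4],[6,4],[3,5],[4,5],[5,5],[6,5]]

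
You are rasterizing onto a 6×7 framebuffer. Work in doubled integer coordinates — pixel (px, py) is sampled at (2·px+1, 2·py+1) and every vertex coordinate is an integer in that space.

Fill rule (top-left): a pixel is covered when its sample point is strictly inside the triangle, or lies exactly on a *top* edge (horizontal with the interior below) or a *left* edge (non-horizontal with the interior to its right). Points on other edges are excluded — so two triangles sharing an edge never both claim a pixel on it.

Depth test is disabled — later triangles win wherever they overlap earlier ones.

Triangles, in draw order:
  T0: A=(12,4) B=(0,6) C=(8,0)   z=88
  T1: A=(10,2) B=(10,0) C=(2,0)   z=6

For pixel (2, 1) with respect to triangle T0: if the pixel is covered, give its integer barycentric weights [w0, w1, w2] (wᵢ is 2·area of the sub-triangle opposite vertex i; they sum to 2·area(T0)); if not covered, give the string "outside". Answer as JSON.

T0:
  2·area = 56
  edge (12, 4)→(0, 6): d=(-12,2) right/bottom  bias=-1
  edge (0, 6)→(8, 0): d=(8,-6) top-left  bias=+0
  edge (8, 0)→(12, 4): d=(4,4) right/bottom  bias=-1
    (3,0)@(7, 1): e=[46,2,8] → █
    (4,0)@(9, 1): e=[42,14,0] → ·  [on edge]
    (2,1)@(5, 3): e=[26,6,24] → █
    (4,1)@(9, 3): e=[18,30,8] → █
    (5,1)@(11, 3): e=[14,42,0] → ·  [on edge]
    (1,2)@(3, 5): e=[6,10,40] → █
    (3,2)@(7, 5): e=[-2,34,24] → ·
    (4,2)@(9, 5): e=[-6,46,16] → ·
    (1,3)@(3, 7): e=[-18,26,48] → ·
    (2,3)@(5, 7): e=[-22,38,40] → ·
  covered (6 px):
    · · · █ · ·
    · · █ █ █ ·
    · █ █ · · ·
    · · · · · ·
    · · · · · ·
    · · · · · ·
    · · · · · ·
T1:
  2·area = 16  (B↔C swapped to make it positive)
  edge (10, 2)→(2, 0): d=(-8,-2) top-left  bias=+0
  edge (2, 0)→(10, 0): d=(8,0) top-left  bias=+0
  edge (10, 0)→(10, 2): d=(0,2) right/bottom  bias=-1
    (3,0)@(7, 1): e=[2,8,6] → █
    (4,0)@(9, 1): e=[6,8,2] → █
    (5,0)@(11, 1): e=[10,8,-2] → ·
    (3,1)@(7, 3): e=[-14,24,6] → ·
    (4,1)@(9, 3): e=[-10,24,2] → ·
  covered (2 px):
    · · · █ █ ·
    · · · · · ·
    · · · · · ·
    · · · · · ·
    · · · · · ·
    · · · · · ·
    · · · · · ·

Result: [6,24,26]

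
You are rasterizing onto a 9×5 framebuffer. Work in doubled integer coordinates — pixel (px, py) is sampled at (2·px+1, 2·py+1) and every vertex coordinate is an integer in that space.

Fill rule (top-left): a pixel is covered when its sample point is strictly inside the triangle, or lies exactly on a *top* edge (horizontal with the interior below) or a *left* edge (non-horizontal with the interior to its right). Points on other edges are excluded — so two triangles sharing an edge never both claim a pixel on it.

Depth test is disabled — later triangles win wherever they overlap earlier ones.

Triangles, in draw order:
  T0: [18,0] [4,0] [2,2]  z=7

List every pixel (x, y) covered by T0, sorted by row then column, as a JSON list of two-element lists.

T0:
  2·area = 28  (B↔C swapped to make it positive)
  edge (18, 0)→(2, 2): d=(-16,2) right/bottom  bias=-1
  edge (2, 2)→(4, 0): d=(2,-2) top-left  bias=+0
  edge (4, 0)→(18, 0): d=(14,0) top-left  bias=+0
    (1,0)@(3, 1): e=[14,0,14] → X  [on edge]
    (2,0)@(5, 1): e=[10,4,14] → X
    (3,0)@(7, 1): e=[6,8,14] → X
    (4,0)@(9, 1): e=[2,12,14] → X
    (5,0)@(11, 1): e=[-2,16,14] → .
    (0,1)@(1, 3): e=[-14,0,42] → .  [on edge]
    (1,1)@(3, 3): e=[-18,4,42] → .
    (2,1)@(5, 3): e=[-22,8,42] → .
    (3,1)@(7, 3): e=[-26,12,42] → .
    (4,1)@(9, 3): e=[-30,16,42] → .
  covered (4 px):
    . X X X X . . . .
    . . . . . . . . .
    . . . . . . . . .
    . . . . . . . . .
    . . . . . . . . .

Result: [[1,0],[2,0],[3,0],[4,0]]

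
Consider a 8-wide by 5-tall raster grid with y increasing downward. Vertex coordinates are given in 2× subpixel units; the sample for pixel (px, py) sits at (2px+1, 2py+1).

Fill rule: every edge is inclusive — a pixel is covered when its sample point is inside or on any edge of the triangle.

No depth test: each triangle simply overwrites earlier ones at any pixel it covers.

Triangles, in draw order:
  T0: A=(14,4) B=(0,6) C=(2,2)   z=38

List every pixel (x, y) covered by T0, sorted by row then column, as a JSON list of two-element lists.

T0:
  2·area = 52
  edge (14, 4)→(0, 6): d=(-14,2) inclusive
  edge (0, 6)→(2, 2): d=(2,-4) inclusive
  edge (2, 2)→(14, 4): d=(12,2) inclusive
    (1,1)@(3, 3): e=[36,6,10] → X
    (2,1)@(5, 3): e=[32,14,6] → X
    (3,1)@(7, 3): e=[28,22,2] → X
    (4,1)@(9, 3): e=[24,30,-2] → .
    (0,2)@(1, 5): e=[12,2,38] → X
    (3,2)@(7, 5): e=[0,26,26] → X  [on edge]
    (4,2)@(9, 5): e=[-4,34,22] → .
    (0,3)@(1, 7): e=[-16,6,62] → .
    (1,3)@(3, 7): e=[-20,14,58] → .
    (2,3)@(5, 7): e=[-24,22,54] → .
    (3,3)@(7, 7): e=[-28,30,50] → .
  covered (7 px):
    . . . . . . . .
    . X X X . . . .
    X X X X . . . .
    . . . . . . . .
    . . . . . . . .

Result: [[1,1],[2,1],[3,1],[0,2],[1,2],[2,2],[3,2]]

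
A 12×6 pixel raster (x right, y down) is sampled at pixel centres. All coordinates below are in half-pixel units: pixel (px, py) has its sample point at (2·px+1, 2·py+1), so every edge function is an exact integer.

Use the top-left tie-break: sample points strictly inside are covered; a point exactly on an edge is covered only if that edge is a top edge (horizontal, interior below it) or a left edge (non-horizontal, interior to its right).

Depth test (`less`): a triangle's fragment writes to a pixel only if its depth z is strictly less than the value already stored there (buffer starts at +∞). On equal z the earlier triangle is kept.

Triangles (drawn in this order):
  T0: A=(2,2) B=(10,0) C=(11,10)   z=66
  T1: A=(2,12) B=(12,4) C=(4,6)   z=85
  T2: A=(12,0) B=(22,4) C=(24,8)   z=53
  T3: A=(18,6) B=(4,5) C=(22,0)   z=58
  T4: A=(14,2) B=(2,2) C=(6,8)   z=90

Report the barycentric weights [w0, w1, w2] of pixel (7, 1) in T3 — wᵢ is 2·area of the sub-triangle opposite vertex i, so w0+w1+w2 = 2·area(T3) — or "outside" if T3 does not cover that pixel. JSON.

T0:
  2·area = 82
  edge (2, 2)→(10, 0): d=(8,-2) top-left  bias=+0
  edge (10, 0)→(11, 10): d=(1,10) right/bottom  bias=-1
  edge (11, 10)→(2, 2): d=(-9,-8) top-left  bias=+0
    (3,0)@(7, 1): e=[2,31,49] → #
    (4,0)@(9, 1): e=[6,11,65] → #
    (5,0)@(11, 1): e=[10,-9,81] → ·
    (2,1)@(5, 3): e=[14,53,15] → #
    (5,1)@(11, 3): e=[26,-7,63] → ·
    (2,2)@(5, 5): e=[30,55,-3] → ·
    (3,2)@(7, 5): e=[34,35,13] → #
    (5,2)@(11, 5): e=[42,-5,45] → ·
    (3,3)@(7, 7): e=[50,37,-5] → ·
    (4,3)@(9, 7): e=[54,17,11] → #
    (5,3)@(11, 7): e=[58,-3,27] → ·
    (4,4)@(9, 9): e=[70,19,-7] → ·
  covered (8 px):
    · · · # # · · · · · · ·
    · · # # # · · · · · · ·
    · · · # # · · · · · · ·
    · · · · # · · · · · · ·
    · · · · · · · · · · · ·
    · · · · · · · · · · · ·
T1:
  2·area = 44  (B↔C swapped to make it positive)
  edge (2, 12)→(4, 6): d=(2,-6) top-left  bias=+0
  edge (4, 6)→(12, 4): d=(8,-2) top-left  bias=+0
  edge (12, 4)→(2, 12): d=(-10,8) right/bottom  bias=-1
    (2,1)@(5, 3): e=[0,-22,66] → ·  [on edge]
    (4,2)@(9, 5): e=[28,2,14] → #
    (5,2)@(11, 5): e=[40,6,-2] → ·
    (2,3)@(5, 7): e=[8,10,26] → #
    (3,3)@(7, 7): e=[20,14,10] → #
    (4,3)@(9, 7): e=[32,18,-6] → ·
    (1,4)@(3, 9): e=[0,22,22] → #  [on edge]
    (3,4)@(7, 9): e=[24,30,-10] → ·
    (1,5)@(3, 11): e=[4,38,2] → #
    (2,5)@(5, 11): e=[16,42,-14] → ·
  covered (6 px):
    · · · · · · · · · · · ·
    · · · · · · · · · · · ·
    · · · · # · · · · · · ·
    · · # # · · · · · · · ·
    · # # · · · · · · · · ·
    · # · · · · · · · · · ·
T2:
  2·area = 32
  edge (12, 0)→(22, 4): d=(10,4) right/bottom  bias=-1
  edge (22, 4)→(24, 8): d=(2,4) right/bottom  bias=-1
  edge (24, 8)→(12, 0): d=(-12,-8) top-left  bias=+0
    (8,1)@(17, 3): e=[10,18,4] → #
    (9,1)@(19, 3): e=[2,10,20] → #
    (10,1)@(21, 3): e=[-6,2,36] → ·
    (8,2)@(17, 5): e=[30,22,-20] → ·
    (9,2)@(19, 5): e=[22,14,-4] → ·
    (10,2)@(21, 5): e=[14,6,12] → #
    (11,2)@(23, 5): e=[6,-2,28] → ·
    (10,3)@(21, 7): e=[34,10,-12] → ·
    (11,3)@(23, 7): e=[26,2,4] → #
    (11,4)@(23, 9): e=[46,6,-20] → ·
  covered (4 px):
    · · · · · · · · · · · ·
    · · · · · · · · # # · ·
    · · · · · · · · · · # ·
    · · · · · · · · · · · #
    · · · · · · · · · · · ·
    · · · · · · · · · · · ·
T3:
  2·area = 88
  edge (18, 6)→(4, 5): d=(-14,-1) top-left  bias=+0
  edge (4, 5)→(22, 0): d=(18,-5) top-left  bias=+0
  edge (22, 0)→(18, 6): d=(-4,6) right/bottom  bias=-1
    (9,0)@(19, 1): e=[71,3,14] → #
    (10,0)@(21, 1): e=[73,13,2] → #
    (11,0)@(23, 1): e=[75,23,-10] → ·
    (6,1)@(13, 3): e=[37,9,42] → #
    (7,1)@(15, 3): e=[39,19,30] → #
    (8,1)@(17, 3): e=[41,29,18] → #
    (10,1)@(21, 3): e=[45,49,-6] → ·
    (2,2)@(5, 5): e=[1,5,82] → #
    (3,2)@(7, 5): e=[3,15,70] → #
    (4,2)@(9, 5): e=[5,25,58] → #
    (5,2)@(11, 5): e=[7,35,46] → #
    (9,2)@(19, 5): e=[15,75,-2] → ·
  covered (13 px):
    · · · · · · · · · # # ·
    · · · · · · # # # # · ·
    · · # # # # # # # · · ·
    · · · · · · · · · · · ·
    · · · · · · · · · · · ·
    · · · · · · · · · · · ·
T4:
  2·area = 72  (B↔C swapped to make it positive)
  edge (14, 2)→(6, 8): d=(-8,6) right/bottom  bias=-1
  edge (6, 8)→(2, 2): d=(-4,-6) top-left  bias=+0
  edge (2, 2)→(14, 2): d=(12,0) top-left  bias=+0
    (1,1)@(3, 3): e=[58,2,12] → #
    (2,1)@(5, 3): e=[46,14,12] → #
    (3,1)@(7, 3): e=[34,26,12] → #
    (4,1)@(9, 3): e=[22,38,12] → #
    (5,1)@(11, 3): e=[10,50,12] → #
    (6,1)@(13, 3): e=[-2,62,12] → ·
    (1,2)@(3, 5): e=[42,-6,36] → ·
    (2,2)@(5, 5): e=[30,6,36] → #
    (5,2)@(11, 5): e=[-6,42,36] → ·
    (2,3)@(5, 7): e=[14,-2,60] → ·
    (3,3)@(7, 7): e=[2,10,60] → #
    (4,3)@(9, 7): e=[-10,22,60] → ·
  covered (9 px):
    · · · · · · · · · · · ·
    · # # # # # · · · · · ·
    · · # # # · · · · · · ·
    · · · # · · · · · · · ·
    · · · · · · · · · · · ·
    · · · · · · · · · · · ·

Answer: [19,30,39]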